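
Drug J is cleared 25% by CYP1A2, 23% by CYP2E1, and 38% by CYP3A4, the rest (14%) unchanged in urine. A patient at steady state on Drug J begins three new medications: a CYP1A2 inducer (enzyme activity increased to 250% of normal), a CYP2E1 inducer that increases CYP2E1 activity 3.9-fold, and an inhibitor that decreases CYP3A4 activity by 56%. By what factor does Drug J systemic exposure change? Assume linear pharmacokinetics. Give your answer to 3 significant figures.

The CYP1A2 pathway (25% of clearance) rises to 2.5× activity: 0.25 × 2.5 = 0.625.
The CYP2E1 pathway (23% of clearance) increases to 3.9× activity: 0.23 × 3.9 = 0.897.
The CYP3A4 pathway (38% of clearance) falls to 0.44× activity: 0.38 × 0.44 = 0.1672.
The remaining 14% of clearance is unaffected.
CL_new/CL_old = 0.625 + 0.897 + 0.1672 + 0.14 = 1.8292.
Because systemic exposure varies inversely with clearance, the combined effect is 1 / 1.8292 = 0.547.

0.547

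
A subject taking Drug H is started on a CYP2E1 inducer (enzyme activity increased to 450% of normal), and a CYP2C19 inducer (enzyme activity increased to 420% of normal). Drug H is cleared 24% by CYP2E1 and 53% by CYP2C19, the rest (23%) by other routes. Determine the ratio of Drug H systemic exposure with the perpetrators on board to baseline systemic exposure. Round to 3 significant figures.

CYP2E1: 0.24 × 4.5 = 1.08
CYP2C19: 0.53 × 4.2 = 2.226
Other: 0.23 (unchanged)
CL_new/CL_old = 1.08 + 2.226 + 0.23 = 3.536.
Net systemic exposure ratio = 1 / 3.536 = 0.283.

0.283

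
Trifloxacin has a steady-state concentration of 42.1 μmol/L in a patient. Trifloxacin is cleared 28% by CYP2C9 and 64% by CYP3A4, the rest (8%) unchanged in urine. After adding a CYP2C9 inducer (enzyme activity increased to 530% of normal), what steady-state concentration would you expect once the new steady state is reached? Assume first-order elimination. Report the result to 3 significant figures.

CYP2C9: 0.28 × 5.3 = 1.484
CYP3A4: 0.64 (unchanged)
Other: 0.08 (unchanged)
Relative clearance = 1.484 + 0.64 + 0.08 = 2.204.
New steady-state concentration = baseline ÷ relative clearance = 42.1 / 2.204 = 19.1 μmol/L.

19.1 μmol/L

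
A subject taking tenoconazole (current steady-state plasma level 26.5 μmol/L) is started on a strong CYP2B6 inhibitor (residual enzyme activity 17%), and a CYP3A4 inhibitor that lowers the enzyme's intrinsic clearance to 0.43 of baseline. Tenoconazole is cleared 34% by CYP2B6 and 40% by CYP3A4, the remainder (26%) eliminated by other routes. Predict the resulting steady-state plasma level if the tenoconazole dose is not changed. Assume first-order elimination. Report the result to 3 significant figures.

The CYP2B6 pathway (34% of clearance) drops to 0.17× activity: 0.34 × 0.17 = 0.0578.
The CYP3A4 pathway (40% of clearance) is reduced to 0.43× activity: 0.4 × 0.43 = 0.172.
Non-CYP routes (26%) are unchanged.
Relative clearance = 0.0578 + 0.172 + 0.26 = 0.4898.
New steady-state plasma level = 26.5 / 0.4898 = 54.1 μmol/L (concentration scales inversely with clearance).

54.1 μmol/L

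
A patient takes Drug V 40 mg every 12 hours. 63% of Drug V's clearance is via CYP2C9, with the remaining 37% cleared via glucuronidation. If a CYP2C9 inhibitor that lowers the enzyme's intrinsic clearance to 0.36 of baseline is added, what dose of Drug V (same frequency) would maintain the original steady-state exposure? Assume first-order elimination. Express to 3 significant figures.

23.9 mg

CYP2C9: 0.63 × 0.36 = 0.2268
Other: 0.37 (unchanged)
CL_new/CL_old = 0.2268 + 0.37 = 0.5968.
To maintain the same steady-state level, dose must scale with clearance: new dose = 40 × 0.5968 = 23.9 mg.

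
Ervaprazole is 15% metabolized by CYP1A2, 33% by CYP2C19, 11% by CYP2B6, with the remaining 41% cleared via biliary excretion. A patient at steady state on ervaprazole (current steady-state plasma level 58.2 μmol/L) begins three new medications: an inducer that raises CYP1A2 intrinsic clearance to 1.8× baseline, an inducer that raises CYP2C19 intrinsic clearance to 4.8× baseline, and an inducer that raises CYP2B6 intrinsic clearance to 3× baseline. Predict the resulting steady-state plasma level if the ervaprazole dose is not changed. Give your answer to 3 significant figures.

The CYP1A2 pathway (15% of clearance) rises to 1.8× activity: 0.15 × 1.8 = 0.27.
The CYP2C19 pathway (33% of clearance) is boosted to 4.8× activity: 0.33 × 4.8 = 1.584.
The CYP2B6 pathway (11% of clearance) is boosted to 3× activity: 0.11 × 3 = 0.33.
Non-CYP routes (41%) are unchanged.
Relative clearance = 0.27 + 1.584 + 0.33 + 0.41 = 2.594.
Dividing the baseline by the relative clearance: 58.2 / 2.594 = 22.4 μmol/L.

22.4 μmol/L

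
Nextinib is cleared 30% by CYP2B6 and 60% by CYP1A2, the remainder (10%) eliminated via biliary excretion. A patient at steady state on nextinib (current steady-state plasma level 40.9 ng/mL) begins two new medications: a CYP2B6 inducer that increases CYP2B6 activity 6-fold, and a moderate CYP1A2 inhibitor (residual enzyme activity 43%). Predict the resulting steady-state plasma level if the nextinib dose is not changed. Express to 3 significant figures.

The CYP2B6 pathway (30% of clearance) is boosted to 6× activity: 0.3 × 6 = 1.8.
The CYP1A2 pathway (60% of clearance) drops to 0.43× activity: 0.6 × 0.43 = 0.258.
The remaining 10% of clearance is unaffected.
Relative clearance = 1.8 + 0.258 + 0.1 = 2.158.
New steady-state plasma level = 40.9 / 2.158 = 19.0 ng/mL (concentration scales inversely with clearance).

19.0 ng/mL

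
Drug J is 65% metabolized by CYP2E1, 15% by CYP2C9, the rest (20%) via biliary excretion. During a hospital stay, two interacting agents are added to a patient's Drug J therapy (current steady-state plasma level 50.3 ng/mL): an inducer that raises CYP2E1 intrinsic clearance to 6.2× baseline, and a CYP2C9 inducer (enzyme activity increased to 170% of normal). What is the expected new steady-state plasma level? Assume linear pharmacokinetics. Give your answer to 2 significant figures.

11 ng/mL

The CYP2E1 pathway (65% of clearance) is boosted to 6.2× activity: 0.65 × 6.2 = 4.03.
The CYP2C9 pathway (15% of clearance) is boosted to 1.7× activity: 0.15 × 1.7 = 0.255.
Non-CYP routes (20%) are unchanged.
CL_new/CL_old = 4.03 + 0.255 + 0.2 = 4.485.
New steady-state plasma level = 50.3 / 4.485 = 11 ng/mL (concentration scales inversely with clearance).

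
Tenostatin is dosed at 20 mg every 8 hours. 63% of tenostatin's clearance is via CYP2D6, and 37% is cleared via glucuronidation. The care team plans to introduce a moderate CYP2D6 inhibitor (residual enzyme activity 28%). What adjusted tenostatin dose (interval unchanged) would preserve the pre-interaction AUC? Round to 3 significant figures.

The CYP2D6 pathway (63% of clearance) falls to 0.28× activity: 0.63 × 0.28 = 0.1764.
Non-CYP routes (37%) are unchanged.
New clearance relative to baseline: 0.1764 + 0.37 = 0.5464.
To maintain the same steady-state level, dose must scale with clearance: new dose = 20 × 0.5464 = 10.9 mg.

10.9 mg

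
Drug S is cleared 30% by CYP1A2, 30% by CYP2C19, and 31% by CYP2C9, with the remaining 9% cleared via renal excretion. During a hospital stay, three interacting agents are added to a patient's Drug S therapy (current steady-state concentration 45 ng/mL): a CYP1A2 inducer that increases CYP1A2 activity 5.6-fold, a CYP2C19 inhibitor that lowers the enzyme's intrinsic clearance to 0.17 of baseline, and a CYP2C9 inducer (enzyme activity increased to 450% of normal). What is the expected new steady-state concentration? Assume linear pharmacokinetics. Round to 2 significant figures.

The CYP1A2 pathway (30% of clearance) rises to 5.6× activity: 0.3 × 5.6 = 1.68.
The CYP2C19 pathway (30% of clearance) drops to 0.17× activity: 0.3 × 0.17 = 0.051.
The CYP2C9 pathway (31% of clearance) rises to 4.5× activity: 0.31 × 4.5 = 1.395.
Non-CYP routes (9%) are unchanged.
CL_new/CL_old = 1.68 + 0.051 + 1.395 + 0.09 = 3.216.
Steady-state concentration ∝ 1/CL: new value = 45 / 3.216 = 14 ng/mL.

14 ng/mL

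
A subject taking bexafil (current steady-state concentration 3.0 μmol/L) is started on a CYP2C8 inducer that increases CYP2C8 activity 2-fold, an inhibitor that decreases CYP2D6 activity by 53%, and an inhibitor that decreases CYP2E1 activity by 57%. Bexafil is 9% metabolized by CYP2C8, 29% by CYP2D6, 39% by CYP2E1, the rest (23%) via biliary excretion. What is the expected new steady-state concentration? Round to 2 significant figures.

The CYP2C8 pathway (9% of clearance) is boosted to 2× activity: 0.09 × 2 = 0.18.
The CYP2D6 pathway (29% of clearance) falls to 0.47× activity: 0.29 × 0.47 = 0.1363.
The CYP2E1 pathway (39% of clearance) is reduced to 0.43× activity: 0.39 × 0.43 = 0.1677.
Non-CYP routes (23%) are unchanged.
New clearance relative to baseline: 0.18 + 0.1363 + 0.1677 + 0.23 = 0.714.
New steady-state concentration = 3.0 / 0.714 = 4.2 μmol/L (concentration scales inversely with clearance).

4.2 μmol/L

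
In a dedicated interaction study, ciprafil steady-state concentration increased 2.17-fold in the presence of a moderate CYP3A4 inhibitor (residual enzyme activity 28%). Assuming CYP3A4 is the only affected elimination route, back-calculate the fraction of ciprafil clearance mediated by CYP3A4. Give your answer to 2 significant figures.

0.75

Let x = fm,CYP3A4. Because steady-state concentration ∝ 1/CL, relative clearance fell to 1/2.17 = 0.4608.
Only the CYP3A4 route changed, so 0.4608 = x·0.28 + (1 − x), giving x = 0.75.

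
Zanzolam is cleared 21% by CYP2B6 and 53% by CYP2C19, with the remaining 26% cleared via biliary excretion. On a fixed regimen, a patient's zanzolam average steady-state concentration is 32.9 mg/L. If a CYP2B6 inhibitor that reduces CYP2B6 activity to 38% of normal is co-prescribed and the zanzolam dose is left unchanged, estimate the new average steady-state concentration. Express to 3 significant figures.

CYP2B6: 0.21 × 0.38 = 0.0798
CYP2C19: 0.53 (unchanged)
Other: 0.26 (unchanged)
Relative clearance = 0.0798 + 0.53 + 0.26 = 0.8698.
Average steady-state concentration ∝ 1/CL, so new value = 32.9 / 0.8698 = 37.8 mg/L.

37.8 mg/L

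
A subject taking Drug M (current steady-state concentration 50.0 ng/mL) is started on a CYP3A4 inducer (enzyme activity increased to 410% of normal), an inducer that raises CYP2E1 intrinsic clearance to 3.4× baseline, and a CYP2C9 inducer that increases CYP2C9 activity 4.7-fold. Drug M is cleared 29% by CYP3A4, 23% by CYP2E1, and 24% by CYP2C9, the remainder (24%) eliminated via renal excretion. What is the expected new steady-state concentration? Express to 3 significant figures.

15.0 ng/mL

The CYP3A4 pathway (29% of clearance) rises to 4.1× activity: 0.29 × 4.1 = 1.189.
The CYP2E1 pathway (23% of clearance) rises to 3.4× activity: 0.23 × 3.4 = 0.782.
The CYP2C9 pathway (24% of clearance) is boosted to 4.7× activity: 0.24 × 4.7 = 1.128.
The remaining 24% of clearance is unaffected.
Relative clearance = 1.189 + 0.782 + 1.128 + 0.24 = 3.339.
Steady-state concentration ∝ 1/CL: new value = 50.0 / 3.339 = 15.0 ng/mL.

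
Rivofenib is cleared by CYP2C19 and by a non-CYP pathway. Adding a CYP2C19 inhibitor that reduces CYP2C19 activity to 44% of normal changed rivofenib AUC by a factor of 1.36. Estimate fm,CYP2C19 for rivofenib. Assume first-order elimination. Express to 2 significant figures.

0.47

CL'/CL = 1 / 1.36 = 0.7353
0.44·fm + (1 − fm) = 0.7353
fm = (0.7353 − 1) / (0.44 − 1) = 0.47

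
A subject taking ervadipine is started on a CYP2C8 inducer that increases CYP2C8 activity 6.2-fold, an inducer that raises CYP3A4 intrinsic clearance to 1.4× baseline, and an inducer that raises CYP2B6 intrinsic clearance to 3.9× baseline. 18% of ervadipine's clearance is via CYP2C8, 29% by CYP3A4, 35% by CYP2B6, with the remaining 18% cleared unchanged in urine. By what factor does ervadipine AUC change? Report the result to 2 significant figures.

0.33

The CYP2C8 pathway (18% of clearance) rises to 6.2× activity: 0.18 × 6.2 = 1.116.
The CYP3A4 pathway (29% of clearance) is boosted to 1.4× activity: 0.29 × 1.4 = 0.406.
The CYP2B6 pathway (35% of clearance) increases to 3.9× activity: 0.35 × 3.9 = 1.365.
The remaining 18% of clearance is unaffected.
New clearance relative to baseline: 1.116 + 0.406 + 1.365 + 0.18 = 3.067.
AUC ∝ 1/CL: fold-change = 1 / 3.067 = 0.33.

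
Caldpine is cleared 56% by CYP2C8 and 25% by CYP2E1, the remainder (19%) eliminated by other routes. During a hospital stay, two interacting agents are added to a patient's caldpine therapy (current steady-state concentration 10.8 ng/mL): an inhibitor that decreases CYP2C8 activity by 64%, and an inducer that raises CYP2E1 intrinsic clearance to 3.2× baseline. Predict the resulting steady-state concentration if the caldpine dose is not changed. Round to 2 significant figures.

9.1 ng/mL

CYP2C8: 0.56 × 0.36 = 0.2016
CYP2E1: 0.25 × 3.2 = 0.8
Other: 0.19 (unchanged)
New clearance relative to baseline: 0.2016 + 0.8 + 0.19 = 1.1916.
Steady-state concentration ∝ 1/CL: new value = 10.8 / 1.1916 = 9.1 ng/mL.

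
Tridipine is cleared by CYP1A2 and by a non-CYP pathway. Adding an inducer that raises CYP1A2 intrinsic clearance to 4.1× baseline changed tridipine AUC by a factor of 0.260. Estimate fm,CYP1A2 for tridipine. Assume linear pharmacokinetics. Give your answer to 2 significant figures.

Let fm be the CYP1A2 fraction. New clearance relative to baseline = fm × 4.1 + (1 − fm).
AUC ratio = 1 / (new CL fraction), so new CL fraction = 1 / 0.260 = 3.846.
fm × 4.1 + 1 − fm = 3.846  ⇒  fm × (4.1 − 1) = 2.846  ⇒  fm = 0.92.

0.92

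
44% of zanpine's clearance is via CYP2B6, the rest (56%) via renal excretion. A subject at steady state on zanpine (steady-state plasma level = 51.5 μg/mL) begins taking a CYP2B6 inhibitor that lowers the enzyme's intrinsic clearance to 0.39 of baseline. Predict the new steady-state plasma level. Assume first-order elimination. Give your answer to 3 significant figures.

70.4 μg/mL

The CYP2B6 pathway (44% of clearance) is reduced to 0.39× activity: 0.44 × 0.39 = 0.1716.
The remaining 56% of clearance is unaffected.
Relative clearance = 0.1716 + 0.56 = 0.7316.
Steady-state plasma level ∝ 1/CL, so new value = 51.5 / 0.7316 = 70.4 μg/mL.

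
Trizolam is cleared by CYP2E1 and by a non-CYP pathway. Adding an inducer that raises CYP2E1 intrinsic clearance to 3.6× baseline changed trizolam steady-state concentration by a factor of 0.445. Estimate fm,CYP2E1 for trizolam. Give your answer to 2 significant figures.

Write x for the fraction cleared via CYP2E1. The observed steady-state concentration change means clearance rose to 1/0.445 = 2.247 of baseline.
Only the CYP2E1 route changed, so 2.247 = x·3.6 + (1 − x), giving x = 0.48.

0.48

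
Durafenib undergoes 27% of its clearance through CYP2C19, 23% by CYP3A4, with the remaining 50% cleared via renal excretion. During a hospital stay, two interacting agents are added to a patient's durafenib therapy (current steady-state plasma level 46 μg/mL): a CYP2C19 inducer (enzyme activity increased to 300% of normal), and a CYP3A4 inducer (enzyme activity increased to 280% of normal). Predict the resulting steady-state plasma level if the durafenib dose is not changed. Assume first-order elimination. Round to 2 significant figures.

CYP2C19: 0.27 × 3 = 0.81
CYP3A4: 0.23 × 2.8 = 0.644
Other: 0.5 (unchanged)
New clearance relative to baseline: 0.81 + 0.644 + 0.5 = 1.954.
Dividing the baseline by the relative clearance: 46 / 1.954 = 24 μg/mL.

24 μg/mL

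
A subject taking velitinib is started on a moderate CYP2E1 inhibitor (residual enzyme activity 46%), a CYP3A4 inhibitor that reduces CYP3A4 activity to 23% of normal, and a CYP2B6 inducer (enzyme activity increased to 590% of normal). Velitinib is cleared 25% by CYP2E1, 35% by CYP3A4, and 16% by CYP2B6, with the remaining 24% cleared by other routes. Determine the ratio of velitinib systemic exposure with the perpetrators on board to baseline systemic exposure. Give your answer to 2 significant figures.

The CYP2E1 pathway (25% of clearance) drops to 0.46× activity: 0.25 × 0.46 = 0.115.
The CYP3A4 pathway (35% of clearance) is reduced to 0.23× activity: 0.35 × 0.23 = 0.0805.
The CYP2B6 pathway (16% of clearance) is boosted to 5.9× activity: 0.16 × 5.9 = 0.944.
Non-CYP routes (24%) are unchanged.
Relative clearance = 0.115 + 0.0805 + 0.944 + 0.24 = 1.3795.
Systemic exposure ∝ 1/CL: fold-change = 1 / 1.3795 = 0.72.

0.72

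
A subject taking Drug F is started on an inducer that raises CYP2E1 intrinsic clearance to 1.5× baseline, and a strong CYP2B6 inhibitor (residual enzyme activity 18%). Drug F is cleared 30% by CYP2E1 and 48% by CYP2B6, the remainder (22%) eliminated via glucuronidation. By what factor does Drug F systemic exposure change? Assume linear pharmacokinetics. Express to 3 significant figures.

1.32

The CYP2E1 pathway (30% of clearance) increases to 1.5× activity: 0.3 × 1.5 = 0.45.
The CYP2B6 pathway (48% of clearance) is reduced to 0.18× activity: 0.48 × 0.18 = 0.0864.
Non-CYP routes (22%) are unchanged.
Relative clearance = 0.45 + 0.0864 + 0.22 = 0.7564.
Systemic exposure ∝ 1/CL: fold-change = 1 / 0.7564 = 1.32.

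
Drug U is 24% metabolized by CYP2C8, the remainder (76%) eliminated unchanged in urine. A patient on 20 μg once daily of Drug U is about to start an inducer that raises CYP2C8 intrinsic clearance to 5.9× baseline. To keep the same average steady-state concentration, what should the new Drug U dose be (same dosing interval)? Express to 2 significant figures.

The CYP2C8 pathway (24% of clearance) is boosted to 5.9× activity: 0.24 × 5.9 = 1.416.
Non-CYP routes (76%) are unchanged.
New clearance relative to baseline: 1.416 + 0.76 = 2.176.
To maintain the same steady-state level, dose must scale with clearance: new dose = 20 × 2.176 = 44 μg.

44 μg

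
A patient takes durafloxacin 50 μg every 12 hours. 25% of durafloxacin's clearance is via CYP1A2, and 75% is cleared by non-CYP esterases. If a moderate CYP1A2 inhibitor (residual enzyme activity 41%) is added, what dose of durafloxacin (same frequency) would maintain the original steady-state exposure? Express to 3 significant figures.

42.6 μg

CYP1A2: 0.25 × 0.41 = 0.1025
Other: 0.75 (unchanged)
New clearance relative to baseline: 0.1025 + 0.75 = 0.8525.
To maintain the same steady-state level, dose must scale with clearance: new dose = 50 × 0.8525 = 42.6 μg.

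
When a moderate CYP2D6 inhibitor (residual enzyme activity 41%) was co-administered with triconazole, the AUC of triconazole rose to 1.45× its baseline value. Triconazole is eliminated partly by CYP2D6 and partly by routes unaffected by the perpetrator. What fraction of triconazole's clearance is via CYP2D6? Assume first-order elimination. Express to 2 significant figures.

0.53

Let x = fm,CYP2D6. Because AUC ∝ 1/CL, relative clearance fell to 1/1.45 = 0.6897.
Only the CYP2D6 route changed, so 0.6897 = x·0.41 + (1 − x), giving x = 0.53.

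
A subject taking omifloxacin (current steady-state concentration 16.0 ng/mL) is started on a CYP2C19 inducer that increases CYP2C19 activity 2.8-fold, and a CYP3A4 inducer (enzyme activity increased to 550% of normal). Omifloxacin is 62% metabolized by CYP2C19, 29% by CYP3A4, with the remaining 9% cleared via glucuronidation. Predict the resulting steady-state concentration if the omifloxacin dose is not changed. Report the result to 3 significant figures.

4.68 ng/mL

The CYP2C19 pathway (62% of clearance) rises to 2.8× activity: 0.62 × 2.8 = 1.736.
The CYP3A4 pathway (29% of clearance) is boosted to 5.5× activity: 0.29 × 5.5 = 1.595.
Non-CYP routes (9%) are unchanged.
CL_new/CL_old = 1.736 + 1.595 + 0.09 = 3.421.
Steady-state concentration ∝ 1/CL: new value = 16.0 / 3.421 = 4.68 ng/mL.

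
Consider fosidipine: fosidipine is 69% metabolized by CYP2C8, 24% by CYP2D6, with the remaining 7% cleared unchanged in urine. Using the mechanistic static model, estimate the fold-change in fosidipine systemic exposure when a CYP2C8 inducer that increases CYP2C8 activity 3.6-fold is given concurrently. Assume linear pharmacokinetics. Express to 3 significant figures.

CYP2C8: 0.69 × 3.6 = 2.484
CYP2D6: 0.24 (unchanged)
Other: 0.07 (unchanged)
CL_new/CL_old = 2.484 + 0.24 + 0.07 = 2.794.
Since systemic exposure ∝ 1/CL, the ratio is 1 / 2.794 = 0.358.

0.358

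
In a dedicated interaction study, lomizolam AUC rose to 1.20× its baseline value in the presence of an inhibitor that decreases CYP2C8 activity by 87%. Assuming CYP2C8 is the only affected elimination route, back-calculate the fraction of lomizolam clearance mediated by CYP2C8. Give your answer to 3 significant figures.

CL'/CL = 1 / 1.20 = 0.8333
0.13·fm + (1 − fm) = 0.8333
fm = (0.8333 − 1) / (0.13 − 1) = 0.192

0.192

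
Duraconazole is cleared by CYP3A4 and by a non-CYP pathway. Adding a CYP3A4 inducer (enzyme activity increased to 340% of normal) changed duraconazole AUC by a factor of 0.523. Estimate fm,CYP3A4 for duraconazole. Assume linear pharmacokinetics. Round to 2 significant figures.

Let fm be the CYP3A4 fraction. New clearance relative to baseline = fm × 3.4 + (1 − fm).
AUC ratio = 1 / (new CL fraction), so new CL fraction = 1 / 0.523 = 1.912.
fm × 3.4 + 1 − fm = 1.912  ⇒  fm × (3.4 − 1) = 0.912  ⇒  fm = 0.38.

0.38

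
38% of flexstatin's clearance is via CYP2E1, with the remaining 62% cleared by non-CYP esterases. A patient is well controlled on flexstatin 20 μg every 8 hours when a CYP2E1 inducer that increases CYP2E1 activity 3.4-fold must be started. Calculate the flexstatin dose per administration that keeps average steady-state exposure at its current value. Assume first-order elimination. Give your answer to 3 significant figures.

38.2 μg

The CYP2E1 pathway (38% of clearance) is boosted to 3.4× activity: 0.38 × 3.4 = 1.292.
Non-CYP routes (62%) are unchanged.
CL_new/CL_old = 1.292 + 0.62 = 1.912.
Exposure is unchanged when dose changes in proportion to clearance. New dose = 20 μg × 1.912 = 38.2 μg.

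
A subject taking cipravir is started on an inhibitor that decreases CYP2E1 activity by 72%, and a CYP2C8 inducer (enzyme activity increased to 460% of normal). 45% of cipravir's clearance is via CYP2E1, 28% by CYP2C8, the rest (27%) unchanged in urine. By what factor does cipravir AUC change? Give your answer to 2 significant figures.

0.59

CYP2E1: 0.45 × 0.28 = 0.126
CYP2C8: 0.28 × 4.6 = 1.288
Other: 0.27 (unchanged)
Relative clearance = 0.126 + 1.288 + 0.27 = 1.684.
Net AUC ratio = 1 / 1.684 = 0.59.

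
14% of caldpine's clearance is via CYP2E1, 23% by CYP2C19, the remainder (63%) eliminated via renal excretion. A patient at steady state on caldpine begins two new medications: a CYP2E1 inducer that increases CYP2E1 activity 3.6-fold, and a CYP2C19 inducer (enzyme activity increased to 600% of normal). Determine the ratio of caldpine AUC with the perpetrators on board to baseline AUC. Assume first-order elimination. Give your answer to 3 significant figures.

0.398

The CYP2E1 pathway (14% of clearance) is boosted to 3.6× activity: 0.14 × 3.6 = 0.504.
The CYP2C19 pathway (23% of clearance) increases to 6× activity: 0.23 × 6 = 1.38.
The remaining 63% of clearance is unaffected.
CL_new/CL_old = 0.504 + 1.38 + 0.63 = 2.514.
Net AUC ratio = 1 / 2.514 = 0.398.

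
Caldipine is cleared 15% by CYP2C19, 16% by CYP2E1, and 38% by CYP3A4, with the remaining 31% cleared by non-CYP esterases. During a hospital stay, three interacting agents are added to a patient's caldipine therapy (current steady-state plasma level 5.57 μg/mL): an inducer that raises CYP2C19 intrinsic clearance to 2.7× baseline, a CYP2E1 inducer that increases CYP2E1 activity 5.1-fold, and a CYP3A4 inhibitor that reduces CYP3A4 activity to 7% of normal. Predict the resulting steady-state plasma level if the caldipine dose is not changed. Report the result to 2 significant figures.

3.6 μg/mL

CYP2C19: 0.15 × 2.7 = 0.405
CYP2E1: 0.16 × 5.1 = 0.816
CYP3A4: 0.38 × 0.07 = 0.0266
Other: 0.31 (unchanged)
CL_new/CL_old = 0.405 + 0.816 + 0.0266 + 0.31 = 1.5576.
Dividing the baseline by the relative clearance: 5.57 / 1.5576 = 3.6 μg/mL.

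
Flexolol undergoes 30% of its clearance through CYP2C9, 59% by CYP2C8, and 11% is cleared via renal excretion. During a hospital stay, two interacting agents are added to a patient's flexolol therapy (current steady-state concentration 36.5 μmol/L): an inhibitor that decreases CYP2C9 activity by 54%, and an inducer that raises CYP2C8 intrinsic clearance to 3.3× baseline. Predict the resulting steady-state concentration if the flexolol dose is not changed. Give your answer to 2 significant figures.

17 μmol/L

CYP2C9: 0.3 × 0.46 = 0.138
CYP2C8: 0.59 × 3.3 = 1.947
Other: 0.11 (unchanged)
Relative clearance = 0.138 + 1.947 + 0.11 = 2.195.
Dividing the baseline by the relative clearance: 36.5 / 2.195 = 17 μmol/L.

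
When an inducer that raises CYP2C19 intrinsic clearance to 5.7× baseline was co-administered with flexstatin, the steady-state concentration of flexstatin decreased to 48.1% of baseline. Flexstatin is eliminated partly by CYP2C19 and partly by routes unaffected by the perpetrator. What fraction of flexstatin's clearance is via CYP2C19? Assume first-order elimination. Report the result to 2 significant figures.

0.23

CL'/CL = 1 / 0.481 = 2.079
5.7·fm + (1 − fm) = 2.079
fm = (2.079 − 1) / (5.7 − 1) = 0.23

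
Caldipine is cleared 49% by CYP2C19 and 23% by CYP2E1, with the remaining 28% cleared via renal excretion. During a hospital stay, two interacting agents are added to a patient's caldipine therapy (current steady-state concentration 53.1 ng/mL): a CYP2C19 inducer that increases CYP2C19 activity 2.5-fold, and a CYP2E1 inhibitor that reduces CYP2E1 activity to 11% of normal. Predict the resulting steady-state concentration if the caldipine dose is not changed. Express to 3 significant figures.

34.7 ng/mL

CYP2C19: 0.49 × 2.5 = 1.225
CYP2E1: 0.23 × 0.11 = 0.0253
Other: 0.28 (unchanged)
New clearance relative to baseline: 1.225 + 0.0253 + 0.28 = 1.5303.
Steady-state concentration ∝ 1/CL: new value = 53.1 / 1.5303 = 34.7 ng/mL.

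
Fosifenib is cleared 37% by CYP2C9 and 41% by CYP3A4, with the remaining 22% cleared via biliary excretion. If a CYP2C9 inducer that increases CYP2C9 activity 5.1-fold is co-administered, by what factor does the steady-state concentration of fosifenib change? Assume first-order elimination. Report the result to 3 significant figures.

The CYP2C9 pathway (37% of clearance) increases to 5.1× activity: 0.37 × 5.1 = 1.887.
CYP3A4 (41%) and the residual 22% are unaffected.
New clearance relative to baseline: 1.887 + 0.41 + 0.22 = 2.517.
Since steady-state concentration ∝ 1/CL, the ratio is 1 / 2.517 = 0.397.

0.397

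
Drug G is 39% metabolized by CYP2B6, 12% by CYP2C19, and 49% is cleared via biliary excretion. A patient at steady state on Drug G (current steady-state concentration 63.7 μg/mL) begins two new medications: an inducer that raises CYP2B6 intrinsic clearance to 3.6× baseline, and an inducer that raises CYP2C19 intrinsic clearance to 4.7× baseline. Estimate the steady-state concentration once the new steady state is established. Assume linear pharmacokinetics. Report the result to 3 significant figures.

CYP2B6: 0.39 × 3.6 = 1.404
CYP2C19: 0.12 × 4.7 = 0.564
Other: 0.49 (unchanged)
CL_new/CL_old = 1.404 + 0.564 + 0.49 = 2.458.
Steady-state concentration ∝ 1/CL: new value = 63.7 / 2.458 = 25.9 μg/mL.

25.9 μg/mL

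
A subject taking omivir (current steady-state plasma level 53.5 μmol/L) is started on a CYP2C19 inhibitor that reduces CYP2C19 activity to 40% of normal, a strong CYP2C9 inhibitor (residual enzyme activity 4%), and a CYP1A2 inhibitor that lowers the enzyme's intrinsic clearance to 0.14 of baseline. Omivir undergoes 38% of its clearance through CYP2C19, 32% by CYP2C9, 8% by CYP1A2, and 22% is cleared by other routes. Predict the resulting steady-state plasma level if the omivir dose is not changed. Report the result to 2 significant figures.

1.4 × 10² μmol/L

CYP2C19: 0.38 × 0.4 = 0.152
CYP2C9: 0.32 × 0.04 = 0.0128
CYP1A2: 0.08 × 0.14 = 0.0112
Other: 0.22 (unchanged)
CL_new/CL_old = 0.152 + 0.0128 + 0.0112 + 0.22 = 0.396.
Steady-state plasma level ∝ 1/CL: new value = 53.5 / 0.396 = 1.4 × 10² μmol/L.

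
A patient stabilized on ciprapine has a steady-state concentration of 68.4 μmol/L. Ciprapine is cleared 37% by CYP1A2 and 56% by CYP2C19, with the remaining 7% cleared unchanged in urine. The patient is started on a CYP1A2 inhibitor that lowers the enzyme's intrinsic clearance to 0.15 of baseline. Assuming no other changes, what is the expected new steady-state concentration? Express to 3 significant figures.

99.8 μmol/L

The CYP1A2 pathway (37% of clearance) drops to 0.15× activity: 0.37 × 0.15 = 0.0555.
CYP2C19 (56%) and the residual 7% are unaffected.
CL_new/CL_old = 0.0555 + 0.56 + 0.07 = 0.6855.
With dosing unchanged, steady-state concentration scales as 1/CL: 68.4 / 0.6855 = 99.8 μmol/L.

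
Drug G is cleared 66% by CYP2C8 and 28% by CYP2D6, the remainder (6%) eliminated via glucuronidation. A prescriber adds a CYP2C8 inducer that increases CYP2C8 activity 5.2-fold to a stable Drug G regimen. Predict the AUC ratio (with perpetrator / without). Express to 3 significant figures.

0.265

CYP2C8: 0.66 × 5.2 = 3.432
CYP2D6: 0.28 (unchanged)
Other: 0.06 (unchanged)
New clearance relative to baseline: 3.432 + 0.28 + 0.06 = 3.772.
AUC is inversely proportional to clearance, so the fold-change is 1 / 3.772 = 0.265.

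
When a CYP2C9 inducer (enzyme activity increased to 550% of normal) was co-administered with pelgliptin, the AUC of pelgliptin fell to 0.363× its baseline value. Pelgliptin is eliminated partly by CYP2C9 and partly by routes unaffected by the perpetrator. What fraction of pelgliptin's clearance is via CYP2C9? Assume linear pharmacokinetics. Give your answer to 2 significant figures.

0.39

Let x = fm,CYP2C9. Because AUC ∝ 1/CL, relative clearance rose to 1/0.363 = 2.755.
Only the CYP2C9 route changed, so 2.755 = x·5.5 + (1 − x), giving x = 0.39.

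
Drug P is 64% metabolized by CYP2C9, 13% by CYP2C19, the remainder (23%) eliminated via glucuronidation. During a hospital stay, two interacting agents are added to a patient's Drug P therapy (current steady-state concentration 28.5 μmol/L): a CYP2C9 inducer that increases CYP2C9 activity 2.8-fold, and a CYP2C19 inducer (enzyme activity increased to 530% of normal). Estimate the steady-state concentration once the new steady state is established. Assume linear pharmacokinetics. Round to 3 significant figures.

The CYP2C9 pathway (64% of clearance) increases to 2.8× activity: 0.64 × 2.8 = 1.792.
The CYP2C19 pathway (13% of clearance) is boosted to 5.3× activity: 0.13 × 5.3 = 0.689.
The remaining 23% of clearance is unaffected.
CL_new/CL_old = 1.792 + 0.689 + 0.23 = 2.711.
Dividing the baseline by the relative clearance: 28.5 / 2.711 = 10.5 μmol/L.

10.5 μmol/L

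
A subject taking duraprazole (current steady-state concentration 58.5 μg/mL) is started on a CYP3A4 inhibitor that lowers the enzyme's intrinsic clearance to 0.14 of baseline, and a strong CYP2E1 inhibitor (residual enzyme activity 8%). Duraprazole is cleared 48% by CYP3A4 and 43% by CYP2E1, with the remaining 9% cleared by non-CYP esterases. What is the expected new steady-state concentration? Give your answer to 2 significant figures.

3.1 × 10² μg/mL

The CYP3A4 pathway (48% of clearance) falls to 0.14× activity: 0.48 × 0.14 = 0.0672.
The CYP2E1 pathway (43% of clearance) falls to 0.08× activity: 0.43 × 0.08 = 0.0344.
Non-CYP routes (9%) are unchanged.
New clearance relative to baseline: 0.0672 + 0.0344 + 0.09 = 0.1916.
New steady-state concentration = 58.5 / 0.1916 = 3.1 × 10² μg/mL (concentration scales inversely with clearance).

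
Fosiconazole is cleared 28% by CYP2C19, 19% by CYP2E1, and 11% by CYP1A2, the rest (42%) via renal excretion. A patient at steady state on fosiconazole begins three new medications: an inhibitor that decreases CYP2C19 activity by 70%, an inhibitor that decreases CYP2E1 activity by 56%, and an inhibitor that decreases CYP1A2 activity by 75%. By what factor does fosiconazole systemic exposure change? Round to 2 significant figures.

1.6

CYP2C19: 0.28 × 0.3 = 0.084
CYP2E1: 0.19 × 0.44 = 0.0836
CYP1A2: 0.11 × 0.25 = 0.0275
Other: 0.42 (unchanged)
Relative clearance = 0.084 + 0.0836 + 0.0275 + 0.42 = 0.6151.
Systemic exposure ∝ 1/CL: fold-change = 1 / 0.6151 = 1.6.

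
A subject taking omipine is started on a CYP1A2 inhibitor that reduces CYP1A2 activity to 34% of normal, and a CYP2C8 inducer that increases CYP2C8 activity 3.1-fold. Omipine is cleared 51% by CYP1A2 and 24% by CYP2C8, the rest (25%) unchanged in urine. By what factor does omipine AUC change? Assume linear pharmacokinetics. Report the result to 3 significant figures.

0.857

The CYP1A2 pathway (51% of clearance) falls to 0.34× activity: 0.51 × 0.34 = 0.1734.
The CYP2C8 pathway (24% of clearance) rises to 3.1× activity: 0.24 × 3.1 = 0.744.
The remaining 25% of clearance is unaffected.
New clearance relative to baseline: 0.1734 + 0.744 + 0.25 = 1.1674.
AUC ∝ 1/CL: fold-change = 1 / 1.1674 = 0.857.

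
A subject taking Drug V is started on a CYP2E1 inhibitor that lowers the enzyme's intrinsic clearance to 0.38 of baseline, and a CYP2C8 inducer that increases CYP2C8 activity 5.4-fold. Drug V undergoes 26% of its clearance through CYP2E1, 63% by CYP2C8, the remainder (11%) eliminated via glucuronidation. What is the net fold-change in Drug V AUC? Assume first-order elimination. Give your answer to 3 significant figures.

0.277

The CYP2E1 pathway (26% of clearance) falls to 0.38× activity: 0.26 × 0.38 = 0.0988.
The CYP2C8 pathway (63% of clearance) increases to 5.4× activity: 0.63 × 5.4 = 3.402.
Non-CYP routes (11%) are unchanged.
New clearance relative to baseline: 0.0988 + 3.402 + 0.11 = 3.6108.
Because AUC varies inversely with clearance, the combined effect is 1 / 3.6108 = 0.277.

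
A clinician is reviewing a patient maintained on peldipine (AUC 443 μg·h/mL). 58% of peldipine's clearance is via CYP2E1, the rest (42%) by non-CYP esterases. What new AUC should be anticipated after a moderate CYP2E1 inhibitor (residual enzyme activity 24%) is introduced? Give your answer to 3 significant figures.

792 μg·h/mL

The CYP2E1 pathway (58% of clearance) drops to 0.24× activity: 0.58 × 0.24 = 0.1392.
Non-CYP routes (42%) are unchanged.
New clearance relative to baseline: 0.1392 + 0.42 = 0.5592.
AUC ∝ 1/CL, so new value = 443 / 0.5592 = 792 μg·h/mL.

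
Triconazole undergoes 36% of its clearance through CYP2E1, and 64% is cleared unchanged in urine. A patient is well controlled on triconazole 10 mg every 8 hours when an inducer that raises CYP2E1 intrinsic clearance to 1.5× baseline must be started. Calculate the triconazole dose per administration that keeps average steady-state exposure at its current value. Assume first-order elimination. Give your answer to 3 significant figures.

11.8 mg

CYP2E1: 0.36 × 1.5 = 0.54
Other: 0.64 (unchanged)
New clearance relative to baseline: 0.54 + 0.64 = 1.18.
Css,avg = (dose rate)/CL, so holding Css fixed requires dose ∝ CL: 10 × 1.18 = 11.8 mg.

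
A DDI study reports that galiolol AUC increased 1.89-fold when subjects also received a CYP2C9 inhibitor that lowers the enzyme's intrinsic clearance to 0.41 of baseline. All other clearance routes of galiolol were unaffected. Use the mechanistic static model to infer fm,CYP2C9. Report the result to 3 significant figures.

0.798

Call the CYP2C9 fraction fm. After the interaction, CL_new/CL_old = fm × 0.41 + (1 − fm).
AUC ratio = 1 / (new CL fraction), so new CL fraction = 1 / 1.89 = 0.5291.
fm × 0.41 + 1 − fm = 0.5291  ⇒  fm × (0.41 − 1) = −0.4709  ⇒  fm = 0.798.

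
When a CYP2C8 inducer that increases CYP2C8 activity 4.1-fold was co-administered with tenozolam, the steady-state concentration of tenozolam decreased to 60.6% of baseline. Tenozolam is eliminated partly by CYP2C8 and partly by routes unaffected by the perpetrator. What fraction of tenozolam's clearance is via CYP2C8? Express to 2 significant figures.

Let fm be the CYP2C8 fraction. New clearance relative to baseline = fm × 4.1 + (1 − fm).
Steady-state concentration ratio = 1 / (new CL fraction), so new CL fraction = 1 / 0.606 = 1.65.
fm × 4.1 + 1 − fm = 1.65  ⇒  fm × (4.1 − 1) = 0.6502  ⇒  fm = 0.21.

0.21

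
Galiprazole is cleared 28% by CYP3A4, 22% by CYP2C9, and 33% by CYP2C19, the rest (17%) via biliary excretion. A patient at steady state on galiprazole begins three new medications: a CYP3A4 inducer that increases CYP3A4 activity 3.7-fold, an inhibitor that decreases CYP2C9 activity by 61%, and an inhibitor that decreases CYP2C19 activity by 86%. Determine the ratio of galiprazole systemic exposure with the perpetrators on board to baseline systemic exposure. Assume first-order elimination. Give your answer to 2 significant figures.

0.75

The CYP3A4 pathway (28% of clearance) is boosted to 3.7× activity: 0.28 × 3.7 = 1.036.
The CYP2C9 pathway (22% of clearance) drops to 0.39× activity: 0.22 × 0.39 = 0.0858.
The CYP2C19 pathway (33% of clearance) is reduced to 0.14× activity: 0.33 × 0.14 = 0.0462.
The remaining 17% of clearance is unaffected.
New clearance relative to baseline: 1.036 + 0.0858 + 0.0462 + 0.17 = 1.338.
Because systemic exposure varies inversely with clearance, the combined effect is 1 / 1.338 = 0.75.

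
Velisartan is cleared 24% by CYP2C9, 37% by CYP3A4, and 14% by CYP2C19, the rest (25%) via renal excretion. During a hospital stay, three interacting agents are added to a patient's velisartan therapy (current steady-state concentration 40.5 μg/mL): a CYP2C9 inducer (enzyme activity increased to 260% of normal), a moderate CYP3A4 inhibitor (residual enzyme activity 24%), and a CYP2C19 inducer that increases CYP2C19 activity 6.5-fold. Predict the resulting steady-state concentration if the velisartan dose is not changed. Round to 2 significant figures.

22 μg/mL

The CYP2C9 pathway (24% of clearance) rises to 2.6× activity: 0.24 × 2.6 = 0.624.
The CYP3A4 pathway (37% of clearance) falls to 0.24× activity: 0.37 × 0.24 = 0.0888.
The CYP2C19 pathway (14% of clearance) is boosted to 6.5× activity: 0.14 × 6.5 = 0.91.
Non-CYP routes (25%) are unchanged.
CL_new/CL_old = 0.624 + 0.0888 + 0.91 + 0.25 = 1.8728.
New steady-state concentration = 40.5 / 1.8728 = 22 μg/mL (concentration scales inversely with clearance).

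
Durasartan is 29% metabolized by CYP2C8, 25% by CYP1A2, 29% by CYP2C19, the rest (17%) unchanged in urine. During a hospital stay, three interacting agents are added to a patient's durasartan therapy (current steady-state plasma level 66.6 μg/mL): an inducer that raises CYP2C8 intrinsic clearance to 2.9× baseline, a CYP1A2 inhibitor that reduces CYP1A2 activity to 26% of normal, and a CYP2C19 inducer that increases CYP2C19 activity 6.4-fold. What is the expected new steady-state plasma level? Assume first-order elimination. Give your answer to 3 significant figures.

22.7 μg/mL

The CYP2C8 pathway (29% of clearance) rises to 2.9× activity: 0.29 × 2.9 = 0.841.
The CYP1A2 pathway (25% of clearance) falls to 0.26× activity: 0.25 × 0.26 = 0.065.
The CYP2C19 pathway (29% of clearance) increases to 6.4× activity: 0.29 × 6.4 = 1.856.
Non-CYP routes (17%) are unchanged.
New clearance relative to baseline: 0.841 + 0.065 + 1.856 + 0.17 = 2.932.
New steady-state plasma level = 66.6 / 2.932 = 22.7 μg/mL (concentration scales inversely with clearance).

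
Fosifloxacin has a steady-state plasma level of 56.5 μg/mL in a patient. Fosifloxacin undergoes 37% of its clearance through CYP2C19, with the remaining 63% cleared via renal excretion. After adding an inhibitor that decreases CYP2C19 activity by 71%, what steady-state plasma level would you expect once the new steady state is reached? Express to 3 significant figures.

The CYP2C19 pathway (37% of clearance) drops to 0.29× activity: 0.37 × 0.29 = 0.1073.
The remaining 63% of clearance is unaffected.
CL_new/CL_old = 0.1073 + 0.63 = 0.7373.
New steady-state plasma level = baseline ÷ relative clearance = 56.5 / 0.7373 = 76.6 μg/mL.

76.6 μg/mL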